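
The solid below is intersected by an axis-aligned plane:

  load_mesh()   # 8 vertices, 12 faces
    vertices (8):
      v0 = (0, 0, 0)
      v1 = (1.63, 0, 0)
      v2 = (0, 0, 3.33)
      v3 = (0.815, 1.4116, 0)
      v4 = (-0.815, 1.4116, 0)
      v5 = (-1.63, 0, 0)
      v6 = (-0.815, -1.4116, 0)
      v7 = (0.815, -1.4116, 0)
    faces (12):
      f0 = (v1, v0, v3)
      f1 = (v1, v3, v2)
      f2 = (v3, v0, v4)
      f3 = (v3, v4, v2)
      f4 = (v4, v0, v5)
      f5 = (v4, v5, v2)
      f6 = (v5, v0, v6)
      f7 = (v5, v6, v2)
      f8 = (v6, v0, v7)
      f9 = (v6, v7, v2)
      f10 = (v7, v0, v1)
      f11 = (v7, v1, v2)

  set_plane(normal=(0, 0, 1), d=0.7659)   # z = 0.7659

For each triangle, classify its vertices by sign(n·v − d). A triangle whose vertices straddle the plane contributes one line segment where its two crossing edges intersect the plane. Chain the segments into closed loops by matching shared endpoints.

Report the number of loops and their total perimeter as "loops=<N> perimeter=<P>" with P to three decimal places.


loops=1 perimeter=7.531

Straddling triangles (6 of 12):
  (v1,v3,v2) [--+] → (0.62755, 1.08693, 0.7659)–(1.2551, 0, 0.7659)  len=1.2551
  (v3,v4,v2) [--+] → (-0.62755, 1.08693, 0.7659)–(0.62755, 1.08693, 0.7659)  len=1.2551
  (v4,v5,v2) [--+] → (-1.2551, 0, 0.7659)–(-0.62755, 1.08693, 0.7659)  len=1.2551
  (v5,v6,v2) [--+] → (-0.62755, -1.08693, 0.7659)–(-1.2551, 0, 0.7659)  len=1.2551
  (v6,v7,v2) [--+] → (0.62755, -1.08693, 0.7659)–(-0.62755, -1.08693, 0.7659)  len=1.2551
  (v7,v1,v2) [--+] → (1.2551, 0, 0.7659)–(0.62755, -1.08693, 0.7659)  len=1.2551

Chained into 1 loop(s):
  loop 1: 6 segments, perimeter = 7.5305
Total perimeter = 7.531


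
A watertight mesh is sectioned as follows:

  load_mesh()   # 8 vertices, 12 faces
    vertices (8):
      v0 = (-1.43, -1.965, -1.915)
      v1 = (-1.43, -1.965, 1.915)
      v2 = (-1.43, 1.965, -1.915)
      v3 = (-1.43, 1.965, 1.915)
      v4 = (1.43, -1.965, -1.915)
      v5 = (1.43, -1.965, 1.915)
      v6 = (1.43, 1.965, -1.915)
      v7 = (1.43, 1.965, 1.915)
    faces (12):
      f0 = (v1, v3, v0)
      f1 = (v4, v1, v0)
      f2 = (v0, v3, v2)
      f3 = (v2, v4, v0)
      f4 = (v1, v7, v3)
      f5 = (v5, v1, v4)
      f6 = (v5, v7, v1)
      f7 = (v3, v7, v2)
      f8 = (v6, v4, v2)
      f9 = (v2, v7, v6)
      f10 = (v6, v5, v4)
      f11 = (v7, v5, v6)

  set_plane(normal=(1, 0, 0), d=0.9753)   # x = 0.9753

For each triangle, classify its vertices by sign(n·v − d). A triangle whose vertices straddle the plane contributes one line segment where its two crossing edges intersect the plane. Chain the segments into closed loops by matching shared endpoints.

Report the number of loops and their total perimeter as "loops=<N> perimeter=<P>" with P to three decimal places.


Straddling triangles (8 of 12):
  (v4,v1,v0) [+--] → (0.9753, -1.965, -1.30608)–(0.9753, -1.965, -1.915)  len=0.6089
  (v2,v4,v0) [-+-] → (0.9753, -1.34018, -1.915)–(0.9753, -1.965, -1.915)  len=0.6248
  (v1,v7,v3) [-+-] → (0.9753, 1.34018, 1.915)–(0.9753, 1.965, 1.915)  len=0.6248
  (v5,v1,v4) [+-+] → (0.9753, -1.965, 1.915)–(0.9753, -1.965, -1.30608)  len=3.2211
  (v5,v7,v1) [++-] → (0.9753, 1.34018, 1.915)–(0.9753, -1.965, 1.915)  len=3.3052
  (v3,v7,v2) [-+-] → (0.9753, 1.965, 1.915)–(0.9753, 1.965, 1.30608)  len=0.6089
  (v6,v4,v2) [++-] → (0.9753, -1.34018, -1.915)–(0.9753, 1.965, -1.915)  len=3.3052
  (v2,v7,v6) [-++] → (0.9753, 1.965, 1.30608)–(0.9753, 1.965, -1.915)  len=3.2211

Chained into 1 loop(s):
  loop 1: 8 segments, perimeter = 15.5200
Total perimeter = 15.520

loops=1 perimeter=15.520


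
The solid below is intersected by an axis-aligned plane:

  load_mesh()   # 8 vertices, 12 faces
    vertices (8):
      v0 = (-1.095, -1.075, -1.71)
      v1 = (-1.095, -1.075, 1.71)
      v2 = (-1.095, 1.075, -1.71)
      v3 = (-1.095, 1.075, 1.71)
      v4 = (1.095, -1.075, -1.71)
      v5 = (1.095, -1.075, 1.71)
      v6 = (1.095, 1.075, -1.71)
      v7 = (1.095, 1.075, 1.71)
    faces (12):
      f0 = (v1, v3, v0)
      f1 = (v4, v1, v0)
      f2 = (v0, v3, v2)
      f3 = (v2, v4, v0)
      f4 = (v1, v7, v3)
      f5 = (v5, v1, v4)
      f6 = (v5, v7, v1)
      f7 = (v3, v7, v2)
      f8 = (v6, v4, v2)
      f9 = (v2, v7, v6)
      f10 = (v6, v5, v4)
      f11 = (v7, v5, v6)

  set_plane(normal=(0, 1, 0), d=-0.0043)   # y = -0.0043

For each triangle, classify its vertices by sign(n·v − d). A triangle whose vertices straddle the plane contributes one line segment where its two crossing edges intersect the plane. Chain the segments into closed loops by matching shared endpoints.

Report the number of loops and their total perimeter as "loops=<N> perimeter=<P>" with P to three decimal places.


loops=1 perimeter=11.220

Straddling triangles (8 of 12):
  (v1,v3,v0) [-+-] → (-1.095, -0.0043, 1.71)–(-1.095, -0.0043, -0.00684)  len=1.7168
  (v0,v3,v2) [-++] → (-1.095, -0.0043, -0.00684)–(-1.095, -0.0043, -1.71)  len=1.7032
  (v2,v4,v0) [+--] → (0.00438, -0.0043, -1.71)–(-1.095, -0.0043, -1.71)  len=1.0994
  (v1,v7,v3) [-++] → (-0.00438, -0.0043, 1.71)–(-1.095, -0.0043, 1.71)  len=1.0906
  (v5,v7,v1) [-+-] → (1.095, -0.0043, 1.71)–(-0.00438, -0.0043, 1.71)  len=1.0994
  (v6,v4,v2) [+-+] → (1.095, -0.0043, -1.71)–(0.00438, -0.0043, -1.71)  len=1.0906
  (v6,v5,v4) [+--] → (1.095, -0.0043, 0.00684)–(1.095, -0.0043, -1.71)  len=1.7168
  (v7,v5,v6) [+-+] → (1.095, -0.0043, 1.71)–(1.095, -0.0043, 0.00684)  len=1.7032

Chained into 1 loop(s):
  loop 1: 8 segments, perimeter = 11.2200
Total perimeter = 11.220


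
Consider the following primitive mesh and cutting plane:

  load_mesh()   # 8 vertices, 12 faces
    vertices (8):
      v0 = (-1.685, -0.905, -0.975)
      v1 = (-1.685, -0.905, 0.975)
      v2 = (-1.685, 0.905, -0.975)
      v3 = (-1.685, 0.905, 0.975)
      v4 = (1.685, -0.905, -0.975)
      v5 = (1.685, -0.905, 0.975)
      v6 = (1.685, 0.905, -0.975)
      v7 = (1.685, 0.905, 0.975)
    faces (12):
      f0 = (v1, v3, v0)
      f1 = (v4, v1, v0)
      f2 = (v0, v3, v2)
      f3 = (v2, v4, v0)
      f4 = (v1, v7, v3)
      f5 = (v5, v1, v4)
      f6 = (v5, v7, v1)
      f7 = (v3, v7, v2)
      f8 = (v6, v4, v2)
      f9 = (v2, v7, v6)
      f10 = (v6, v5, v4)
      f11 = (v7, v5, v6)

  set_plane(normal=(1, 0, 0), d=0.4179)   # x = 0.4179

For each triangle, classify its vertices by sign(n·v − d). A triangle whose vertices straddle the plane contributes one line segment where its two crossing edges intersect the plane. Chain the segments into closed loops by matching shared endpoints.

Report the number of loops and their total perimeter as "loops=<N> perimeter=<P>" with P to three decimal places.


Straddling triangles (8 of 12):
  (v4,v1,v0) [+--] → (0.4179, -0.905, -0.241812)–(0.4179, -0.905, -0.975)  len=0.7332
  (v2,v4,v0) [-+-] → (0.4179, -0.224451, -0.975)–(0.4179, -0.905, -0.975)  len=0.6805
  (v1,v7,v3) [-+-] → (0.4179, 0.224451, 0.975)–(0.4179, 0.905, 0.975)  len=0.6805
  (v5,v1,v4) [+-+] → (0.4179, -0.905, 0.975)–(0.4179, -0.905, -0.241812)  len=1.2168
  (v5,v7,v1) [++-] → (0.4179, 0.224451, 0.975)–(0.4179, -0.905, 0.975)  len=1.1295
  (v3,v7,v2) [-+-] → (0.4179, 0.905, 0.975)–(0.4179, 0.905, 0.241812)  len=0.7332
  (v6,v4,v2) [++-] → (0.4179, -0.224451, -0.975)–(0.4179, 0.905, -0.975)  len=1.1295
  (v2,v7,v6) [-++] → (0.4179, 0.905, 0.241812)–(0.4179, 0.905, -0.975)  len=1.2168

Chained into 1 loop(s):
  loop 1: 8 segments, perimeter = 7.5200
Total perimeter = 7.520

loops=1 perimeter=7.520


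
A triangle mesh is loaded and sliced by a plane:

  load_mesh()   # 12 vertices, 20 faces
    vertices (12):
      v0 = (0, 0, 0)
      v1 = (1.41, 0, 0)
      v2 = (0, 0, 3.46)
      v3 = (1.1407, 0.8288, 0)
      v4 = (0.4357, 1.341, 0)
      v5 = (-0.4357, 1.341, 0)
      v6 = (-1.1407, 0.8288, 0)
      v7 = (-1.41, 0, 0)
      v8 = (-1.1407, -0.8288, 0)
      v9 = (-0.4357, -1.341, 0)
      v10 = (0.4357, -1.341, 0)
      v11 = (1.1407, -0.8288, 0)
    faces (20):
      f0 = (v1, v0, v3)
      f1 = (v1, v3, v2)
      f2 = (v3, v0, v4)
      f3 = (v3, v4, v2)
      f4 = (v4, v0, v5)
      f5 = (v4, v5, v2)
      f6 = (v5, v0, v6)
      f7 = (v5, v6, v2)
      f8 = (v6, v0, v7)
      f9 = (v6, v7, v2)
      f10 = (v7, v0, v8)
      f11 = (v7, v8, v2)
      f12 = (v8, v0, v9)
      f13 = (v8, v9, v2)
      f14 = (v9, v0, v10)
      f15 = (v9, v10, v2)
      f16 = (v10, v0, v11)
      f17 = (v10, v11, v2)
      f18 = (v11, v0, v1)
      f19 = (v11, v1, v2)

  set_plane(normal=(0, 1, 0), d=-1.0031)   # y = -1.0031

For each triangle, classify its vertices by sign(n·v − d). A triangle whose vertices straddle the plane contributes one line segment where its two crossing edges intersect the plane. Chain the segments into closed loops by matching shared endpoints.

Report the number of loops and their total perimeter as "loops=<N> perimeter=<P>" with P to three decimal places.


Straddling triangles (6 of 20):
  (v8,v0,v9) [++-] → (-0.325914, -1.0031, 0)–(-0.900791, -1.0031, 0)  len=0.5749
  (v8,v9,v2) [+-+] → (-0.900791, -1.0031, 0)–(-0.325914, -1.0031, 0.871837)  len=1.0443
  (v9,v0,v10) [-+-] → (-0.325914, -1.0031, 0)–(0.325914, -1.0031, 0)  len=0.6518
  (v9,v10,v2) [--+] → (0.325914, -1.0031, 0.871837)–(-0.325914, -1.0031, 0.871837)  len=0.6518
  (v10,v0,v11) [-++] → (0.325914, -1.0031, 0)–(0.900791, -1.0031, 0)  len=0.5749
  (v10,v11,v2) [-++] → (0.900791, -1.0031, 0)–(0.325914, -1.0031, 0.871837)  len=1.0443

Chained into 1 loop(s):
  loop 1: 6 segments, perimeter = 4.5420
Total perimeter = 4.542

loops=1 perimeter=4.542


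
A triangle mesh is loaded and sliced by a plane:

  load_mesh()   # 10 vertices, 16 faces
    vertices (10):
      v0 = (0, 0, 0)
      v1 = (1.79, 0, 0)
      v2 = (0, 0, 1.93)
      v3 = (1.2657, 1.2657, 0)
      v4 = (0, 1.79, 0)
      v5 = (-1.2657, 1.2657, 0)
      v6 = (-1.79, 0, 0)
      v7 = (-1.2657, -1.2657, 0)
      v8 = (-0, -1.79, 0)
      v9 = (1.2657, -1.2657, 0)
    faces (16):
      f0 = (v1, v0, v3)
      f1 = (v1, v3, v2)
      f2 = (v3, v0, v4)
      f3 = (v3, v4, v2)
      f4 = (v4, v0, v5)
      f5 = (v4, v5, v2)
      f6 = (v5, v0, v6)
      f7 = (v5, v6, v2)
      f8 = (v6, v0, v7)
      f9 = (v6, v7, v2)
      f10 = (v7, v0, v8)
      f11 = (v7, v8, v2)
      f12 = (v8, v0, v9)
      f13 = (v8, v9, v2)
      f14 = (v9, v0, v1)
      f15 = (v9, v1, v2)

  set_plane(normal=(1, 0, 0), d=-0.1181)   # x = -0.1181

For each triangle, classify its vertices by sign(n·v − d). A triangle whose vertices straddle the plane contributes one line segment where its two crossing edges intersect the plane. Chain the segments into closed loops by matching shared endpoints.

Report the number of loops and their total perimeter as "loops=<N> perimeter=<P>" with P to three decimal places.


loops=1 perimeter=8.514

Straddling triangles (8 of 16):
  (v4,v0,v5) [++-] → (-0.1181, 0.1181, 0)–(-0.1181, 1.74108, 0)  len=1.6230
  (v4,v5,v2) [+-+] → (-0.1181, 1.74108, 0)–(-0.1181, 0.1181, 1.74992)  len=2.3867
  (v5,v0,v6) [-+-] → (-0.1181, 0.1181, 0)–(-0.1181, 0, 0)  len=0.1181
  (v5,v6,v2) [--+] → (-0.1181, 0, 1.80266)–(-0.1181, 0.1181, 1.74992)  len=0.1293
  (v6,v0,v7) [-+-] → (-0.1181, 0, 0)–(-0.1181, -0.1181, 0)  len=0.1181
  (v6,v7,v2) [--+] → (-0.1181, -0.1181, 1.74992)–(-0.1181, 0, 1.80266)  len=0.1293
  (v7,v0,v8) [-++] → (-0.1181, -0.1181, 0)–(-0.1181, -1.74108, 0)  len=1.6230
  (v7,v8,v2) [-++] → (-0.1181, -1.74108, 0)–(-0.1181, -0.1181, 1.74992)  len=2.3867

Chained into 1 loop(s):
  loop 1: 8 segments, perimeter = 8.5142
Total perimeter = 8.514


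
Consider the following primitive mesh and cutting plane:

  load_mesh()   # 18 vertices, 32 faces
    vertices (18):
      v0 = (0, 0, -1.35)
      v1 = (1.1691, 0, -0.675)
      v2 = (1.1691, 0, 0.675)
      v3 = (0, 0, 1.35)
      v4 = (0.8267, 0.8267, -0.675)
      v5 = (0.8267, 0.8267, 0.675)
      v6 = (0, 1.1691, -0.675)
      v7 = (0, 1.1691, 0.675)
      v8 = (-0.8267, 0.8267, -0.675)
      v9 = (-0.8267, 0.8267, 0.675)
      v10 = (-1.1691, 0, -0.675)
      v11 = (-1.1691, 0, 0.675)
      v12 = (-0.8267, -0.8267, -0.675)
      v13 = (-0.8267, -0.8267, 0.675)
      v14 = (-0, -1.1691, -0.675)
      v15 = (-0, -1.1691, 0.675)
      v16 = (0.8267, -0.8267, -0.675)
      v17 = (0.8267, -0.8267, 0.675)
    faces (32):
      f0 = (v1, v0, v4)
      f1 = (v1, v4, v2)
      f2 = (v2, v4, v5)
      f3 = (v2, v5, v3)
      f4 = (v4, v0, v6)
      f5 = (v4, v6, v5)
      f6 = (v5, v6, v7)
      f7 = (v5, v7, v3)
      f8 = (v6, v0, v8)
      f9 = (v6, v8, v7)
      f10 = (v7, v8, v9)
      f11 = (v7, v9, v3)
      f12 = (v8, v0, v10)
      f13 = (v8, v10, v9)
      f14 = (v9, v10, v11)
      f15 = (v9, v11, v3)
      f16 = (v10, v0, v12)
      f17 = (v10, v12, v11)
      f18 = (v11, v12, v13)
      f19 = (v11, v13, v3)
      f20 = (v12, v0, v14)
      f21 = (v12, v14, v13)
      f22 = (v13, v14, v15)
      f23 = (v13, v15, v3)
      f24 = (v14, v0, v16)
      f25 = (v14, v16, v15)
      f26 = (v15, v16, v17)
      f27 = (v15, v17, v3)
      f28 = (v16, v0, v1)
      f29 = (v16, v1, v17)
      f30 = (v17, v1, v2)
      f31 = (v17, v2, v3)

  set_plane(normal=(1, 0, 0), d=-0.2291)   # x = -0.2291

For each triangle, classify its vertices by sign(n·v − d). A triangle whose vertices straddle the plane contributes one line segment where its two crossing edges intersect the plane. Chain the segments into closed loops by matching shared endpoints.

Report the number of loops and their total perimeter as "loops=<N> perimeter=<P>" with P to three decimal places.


loops=1 perimeter=7.546

Straddling triangles (12 of 32):
  (v6,v0,v8) [++-] → (-0.2291, 0.2291, -1.16294)–(-0.2291, 1.07421, -0.675)  len=0.9759
  (v6,v8,v7) [+-+] → (-0.2291, 1.07421, -0.675)–(-0.2291, 1.07421, 0.30088)  len=0.9759
  (v7,v8,v9) [+--] → (-0.2291, 1.07421, 0.30088)–(-0.2291, 1.07421, 0.675)  len=0.3741
  (v7,v9,v3) [+-+] → (-0.2291, 1.07421, 0.675)–(-0.2291, 0.2291, 1.16294)  len=0.9759
  (v8,v0,v10) [-+-] → (-0.2291, 0.2291, -1.16294)–(-0.2291, 0, -1.21773)  len=0.2356
  (v9,v11,v3) [--+] → (-0.2291, 0, 1.21773)–(-0.2291, 0.2291, 1.16294)  len=0.2356
  (v10,v0,v12) [-+-] → (-0.2291, 0, -1.21773)–(-0.2291, -0.2291, -1.16294)  len=0.2356
  (v11,v13,v3) [--+] → (-0.2291, -0.2291, 1.16294)–(-0.2291, 0, 1.21773)  len=0.2356
  (v12,v0,v14) [-++] → (-0.2291, -0.2291, -1.16294)–(-0.2291, -1.07421, -0.675)  len=0.9759
  (v12,v14,v13) [-+-] → (-0.2291, -1.07421, -0.675)–(-0.2291, -1.07421, -0.30088)  len=0.3741
  (v13,v14,v15) [-++] → (-0.2291, -1.07421, -0.30088)–(-0.2291, -1.07421, 0.675)  len=0.9759
  (v13,v15,v3) [-++] → (-0.2291, -1.07421, 0.675)–(-0.2291, -0.2291, 1.16294)  len=0.9759

Chained into 1 loop(s):
  loop 1: 12 segments, perimeter = 7.5457
Total perimeter = 7.546


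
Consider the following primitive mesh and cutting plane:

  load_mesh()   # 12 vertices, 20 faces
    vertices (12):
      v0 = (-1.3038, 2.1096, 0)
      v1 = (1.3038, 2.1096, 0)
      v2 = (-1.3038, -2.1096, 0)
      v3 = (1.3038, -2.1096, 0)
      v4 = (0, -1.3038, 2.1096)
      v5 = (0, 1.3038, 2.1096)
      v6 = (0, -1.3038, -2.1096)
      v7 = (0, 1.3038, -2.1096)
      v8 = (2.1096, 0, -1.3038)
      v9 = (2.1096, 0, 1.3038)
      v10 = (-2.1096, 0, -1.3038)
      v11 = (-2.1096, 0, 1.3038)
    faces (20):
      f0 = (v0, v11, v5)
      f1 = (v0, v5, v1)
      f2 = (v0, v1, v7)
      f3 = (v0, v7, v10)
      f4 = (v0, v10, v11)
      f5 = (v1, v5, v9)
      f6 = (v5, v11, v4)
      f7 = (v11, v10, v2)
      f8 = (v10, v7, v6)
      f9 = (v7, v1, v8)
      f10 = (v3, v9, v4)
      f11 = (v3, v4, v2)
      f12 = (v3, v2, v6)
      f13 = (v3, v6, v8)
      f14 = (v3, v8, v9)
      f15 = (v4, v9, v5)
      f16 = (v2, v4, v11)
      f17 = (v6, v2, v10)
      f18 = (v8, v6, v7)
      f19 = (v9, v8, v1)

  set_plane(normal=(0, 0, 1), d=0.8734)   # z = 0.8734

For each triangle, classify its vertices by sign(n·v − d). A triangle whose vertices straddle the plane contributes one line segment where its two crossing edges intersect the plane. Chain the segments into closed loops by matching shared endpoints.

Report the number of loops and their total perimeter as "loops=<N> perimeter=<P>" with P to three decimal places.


loops=1 perimeter=12.145

Straddling triangles (10 of 20):
  (v0,v11,v5) [-++] → (-1.8436, 0.696404, 0.8734)–(-0.764011, 1.77599, 0.8734)  len=1.5268
  (v0,v5,v1) [-+-] → (-0.764011, 1.77599, 0.8734)–(0.764011, 1.77599, 0.8734)  len=1.5280
  (v0,v10,v11) [--+] → (-2.1096, 0, 0.8734)–(-1.8436, 0.696404, 0.8734)  len=0.7455
  (v1,v5,v9) [-++] → (0.764011, 1.77599, 0.8734)–(1.8436, 0.696404, 0.8734)  len=1.5268
  (v11,v10,v2) [+--] → (-2.1096, 0, 0.8734)–(-1.8436, -0.696404, 0.8734)  len=0.7455
  (v3,v9,v4) [-++] → (1.8436, -0.696404, 0.8734)–(0.764011, -1.77599, 0.8734)  len=1.5268
  (v3,v4,v2) [-+-] → (0.764011, -1.77599, 0.8734)–(-0.764011, -1.77599, 0.8734)  len=1.5280
  (v3,v8,v9) [--+] → (2.1096, 0, 0.8734)–(1.8436, -0.696404, 0.8734)  len=0.7455
  (v2,v4,v11) [-++] → (-0.764011, -1.77599, 0.8734)–(-1.8436, -0.696404, 0.8734)  len=1.5268
  (v9,v8,v1) [+--] → (2.1096, 0, 0.8734)–(1.8436, 0.696404, 0.8734)  len=0.7455

Chained into 1 loop(s):
  loop 1: 10 segments, perimeter = 12.1450
Total perimeter = 12.145


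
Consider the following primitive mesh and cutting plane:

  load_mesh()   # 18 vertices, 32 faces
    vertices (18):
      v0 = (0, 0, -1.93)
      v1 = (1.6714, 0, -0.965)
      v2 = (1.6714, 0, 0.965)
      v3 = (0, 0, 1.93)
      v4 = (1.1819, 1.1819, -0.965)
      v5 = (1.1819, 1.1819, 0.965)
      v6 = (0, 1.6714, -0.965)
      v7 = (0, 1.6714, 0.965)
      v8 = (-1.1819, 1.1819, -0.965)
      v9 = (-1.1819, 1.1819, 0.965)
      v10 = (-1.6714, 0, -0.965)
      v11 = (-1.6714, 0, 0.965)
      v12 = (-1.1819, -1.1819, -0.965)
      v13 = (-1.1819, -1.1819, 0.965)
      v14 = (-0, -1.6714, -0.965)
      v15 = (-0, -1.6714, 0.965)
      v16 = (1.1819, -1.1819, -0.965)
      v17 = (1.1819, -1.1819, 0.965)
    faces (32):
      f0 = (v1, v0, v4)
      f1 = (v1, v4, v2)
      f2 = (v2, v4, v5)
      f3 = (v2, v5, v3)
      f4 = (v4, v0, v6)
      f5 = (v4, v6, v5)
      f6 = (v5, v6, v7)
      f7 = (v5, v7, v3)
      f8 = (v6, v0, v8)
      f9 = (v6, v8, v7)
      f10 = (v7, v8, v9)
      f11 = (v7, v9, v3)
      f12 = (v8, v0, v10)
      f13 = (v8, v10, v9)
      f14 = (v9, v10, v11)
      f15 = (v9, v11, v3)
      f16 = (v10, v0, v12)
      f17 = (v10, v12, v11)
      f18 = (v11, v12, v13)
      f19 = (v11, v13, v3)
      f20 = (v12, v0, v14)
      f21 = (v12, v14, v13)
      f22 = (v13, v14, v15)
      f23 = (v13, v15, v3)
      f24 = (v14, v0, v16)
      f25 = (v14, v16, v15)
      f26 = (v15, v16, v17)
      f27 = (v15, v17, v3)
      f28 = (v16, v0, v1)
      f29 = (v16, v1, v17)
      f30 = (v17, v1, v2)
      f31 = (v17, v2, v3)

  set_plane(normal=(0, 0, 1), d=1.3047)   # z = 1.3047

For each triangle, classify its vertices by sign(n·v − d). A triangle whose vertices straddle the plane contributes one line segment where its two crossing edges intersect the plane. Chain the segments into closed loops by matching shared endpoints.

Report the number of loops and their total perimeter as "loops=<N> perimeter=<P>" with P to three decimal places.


Straddling triangles (8 of 32):
  (v2,v5,v3) [--+] → (0.765847, 0.765847, 1.3047)–(1.08303, 0, 1.3047)  len=0.8289
  (v5,v7,v3) [--+] → (0, 1.08303, 1.3047)–(0.765847, 0.765847, 1.3047)  len=0.8289
  (v7,v9,v3) [--+] → (-0.765847, 0.765847, 1.3047)–(0, 1.08303, 1.3047)  len=0.8289
  (v9,v11,v3) [--+] → (-1.08303, 0, 1.3047)–(-0.765847, 0.765847, 1.3047)  len=0.8289
  (v11,v13,v3) [--+] → (-0.765847, -0.765847, 1.3047)–(-1.08303, 0, 1.3047)  len=0.8289
  (v13,v15,v3) [--+] → (0, -1.08303, 1.3047)–(-0.765847, -0.765847, 1.3047)  len=0.8289
  (v15,v17,v3) [--+] → (0.765847, -0.765847, 1.3047)–(0, -1.08303, 1.3047)  len=0.8289
  (v17,v2,v3) [--+] → (1.08303, 0, 1.3047)–(0.765847, -0.765847, 1.3047)  len=0.8289

Chained into 1 loop(s):
  loop 1: 8 segments, perimeter = 6.6315
Total perimeter = 6.631

loops=1 perimeter=6.631


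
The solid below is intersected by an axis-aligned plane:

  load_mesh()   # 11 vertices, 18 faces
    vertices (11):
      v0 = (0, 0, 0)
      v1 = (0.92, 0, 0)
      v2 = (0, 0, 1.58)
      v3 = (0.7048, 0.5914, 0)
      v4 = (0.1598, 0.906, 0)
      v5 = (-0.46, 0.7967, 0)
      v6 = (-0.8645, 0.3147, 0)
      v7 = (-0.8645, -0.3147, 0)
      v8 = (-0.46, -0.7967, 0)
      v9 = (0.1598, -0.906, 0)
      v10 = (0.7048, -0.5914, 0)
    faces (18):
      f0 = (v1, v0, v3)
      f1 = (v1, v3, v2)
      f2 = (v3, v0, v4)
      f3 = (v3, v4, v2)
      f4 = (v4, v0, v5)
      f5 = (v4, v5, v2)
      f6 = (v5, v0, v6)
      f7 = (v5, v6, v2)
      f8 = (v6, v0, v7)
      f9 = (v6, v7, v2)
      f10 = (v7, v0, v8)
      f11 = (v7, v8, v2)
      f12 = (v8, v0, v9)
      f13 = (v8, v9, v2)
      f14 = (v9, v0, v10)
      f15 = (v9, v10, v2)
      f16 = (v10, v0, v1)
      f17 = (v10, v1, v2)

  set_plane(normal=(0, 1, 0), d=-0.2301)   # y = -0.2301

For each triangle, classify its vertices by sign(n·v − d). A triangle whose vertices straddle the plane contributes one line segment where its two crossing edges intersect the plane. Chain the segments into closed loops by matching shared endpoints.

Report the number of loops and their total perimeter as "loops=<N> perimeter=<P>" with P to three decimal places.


Straddling triangles (10 of 18):
  (v6,v0,v7) [++-] → (-0.632099, -0.2301, 0)–(-0.8645, -0.2301, 0)  len=0.2324
  (v6,v7,v2) [+-+] → (-0.8645, -0.2301, 0)–(-0.632099, -0.2301, 0.424747)  len=0.4842
  (v7,v0,v8) [-+-] → (-0.632099, -0.2301, 0)–(-0.132856, -0.2301, 0)  len=0.4992
  (v7,v8,v2) [--+] → (-0.132856, -0.2301, 1.12367)–(-0.632099, -0.2301, 0.424747)  len=0.8589
  (v8,v0,v9) [-+-] → (-0.132856, -0.2301, 0)–(0.040585, -0.2301, 0)  len=0.1734
  (v8,v9,v2) [--+] → (0.040585, -0.2301, 1.17872)–(-0.132856, -0.2301, 1.12367)  len=0.1820
  (v9,v0,v10) [-+-] → (0.040585, -0.2301, 0)–(0.274221, -0.2301, 0)  len=0.2336
  (v9,v10,v2) [--+] → (0.274221, -0.2301, 0.965259)–(0.040585, -0.2301, 1.17872)  len=0.3165
  (v10,v0,v1) [-++] → (0.274221, -0.2301, 0)–(0.836271, -0.2301, 0)  len=0.5620
  (v10,v1,v2) [-++] → (0.836271, -0.2301, 0)–(0.274221, -0.2301, 0.965259)  len=1.1170

Chained into 1 loop(s):
  loop 1: 10 segments, perimeter = 4.6593
Total perimeter = 4.659

loops=1 perimeter=4.659


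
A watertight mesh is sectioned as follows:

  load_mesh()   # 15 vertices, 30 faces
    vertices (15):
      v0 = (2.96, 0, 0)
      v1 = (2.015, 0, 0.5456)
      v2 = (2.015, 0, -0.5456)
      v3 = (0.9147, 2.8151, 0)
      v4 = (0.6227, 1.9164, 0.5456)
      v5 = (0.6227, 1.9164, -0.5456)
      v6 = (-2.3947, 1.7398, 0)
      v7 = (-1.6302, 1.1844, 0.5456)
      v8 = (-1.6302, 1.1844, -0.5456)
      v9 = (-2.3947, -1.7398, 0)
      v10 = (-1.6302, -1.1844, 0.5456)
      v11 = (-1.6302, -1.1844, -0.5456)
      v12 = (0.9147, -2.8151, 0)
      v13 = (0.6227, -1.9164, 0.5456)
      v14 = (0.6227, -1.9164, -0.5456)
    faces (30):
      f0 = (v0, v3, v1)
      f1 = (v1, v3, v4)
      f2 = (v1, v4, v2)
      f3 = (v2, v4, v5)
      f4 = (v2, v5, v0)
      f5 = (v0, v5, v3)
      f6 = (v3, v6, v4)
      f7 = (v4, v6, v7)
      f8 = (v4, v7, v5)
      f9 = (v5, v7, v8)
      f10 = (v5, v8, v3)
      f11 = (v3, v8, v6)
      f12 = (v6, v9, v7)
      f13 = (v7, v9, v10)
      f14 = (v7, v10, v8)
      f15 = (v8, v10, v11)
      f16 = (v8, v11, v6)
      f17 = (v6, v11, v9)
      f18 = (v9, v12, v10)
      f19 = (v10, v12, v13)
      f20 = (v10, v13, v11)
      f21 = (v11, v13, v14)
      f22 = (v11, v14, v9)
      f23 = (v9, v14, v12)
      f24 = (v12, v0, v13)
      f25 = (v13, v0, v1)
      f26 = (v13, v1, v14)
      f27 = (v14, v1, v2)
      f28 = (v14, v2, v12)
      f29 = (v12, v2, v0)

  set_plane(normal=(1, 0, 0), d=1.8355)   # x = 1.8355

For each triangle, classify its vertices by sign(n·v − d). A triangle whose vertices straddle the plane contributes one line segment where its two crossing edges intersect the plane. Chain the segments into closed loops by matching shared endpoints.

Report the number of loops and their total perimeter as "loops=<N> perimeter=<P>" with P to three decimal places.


Straddling triangles (12 of 30):
  (v0,v3,v1) [+-+] → (1.8355, 1.54773, 0)–(1.8355, 0.459248, 0.456592)  len=1.1804
  (v1,v3,v4) [+--] → (1.8355, 0.459248, 0.456592)–(1.8355, 0.247069, 0.5456)  len=0.2301
  (v1,v4,v2) [+-+] → (1.8355, 0.247069, 0.5456)–(1.8355, 0.247069, -0.404919)  len=0.9505
  (v2,v4,v5) [+--] → (1.8355, 0.247069, -0.404919)–(1.8355, 0.247069, -0.5456)  len=0.1407
  (v2,v5,v0) [+-+] → (1.8355, 0.247069, -0.5456)–(1.8355, 0.922001, -0.262494)  len=0.7319
  (v0,v5,v3) [+--] → (1.8355, 0.922001, -0.262494)–(1.8355, 1.54773, 0)  len=0.6786
  (v12,v0,v13) [-+-] → (1.8355, -1.54773, 0)–(1.8355, -0.922001, 0.262494)  len=0.6786
  (v13,v0,v1) [-++] → (1.8355, -0.922001, 0.262494)–(1.8355, -0.247069, 0.5456)  len=0.7319
  (v13,v1,v14) [-+-] → (1.8355, -0.247069, 0.5456)–(1.8355, -0.247069, 0.404919)  len=0.1407
  (v14,v1,v2) [-++] → (1.8355, -0.247069, 0.404919)–(1.8355, -0.247069, -0.5456)  len=0.9505
  (v14,v2,v12) [-+-] → (1.8355, -0.247069, -0.5456)–(1.8355, -0.459248, -0.456592)  len=0.2301
  (v12,v2,v0) [-++] → (1.8355, -0.459248, -0.456592)–(1.8355, -1.54773, 0)  len=1.1804

Chained into 2 loop(s):
  loop 1: 6 segments, perimeter = 3.9121
  loop 2: 6 segments, perimeter = 3.9121
Total perimeter = 7.824

loops=2 perimeter=7.824


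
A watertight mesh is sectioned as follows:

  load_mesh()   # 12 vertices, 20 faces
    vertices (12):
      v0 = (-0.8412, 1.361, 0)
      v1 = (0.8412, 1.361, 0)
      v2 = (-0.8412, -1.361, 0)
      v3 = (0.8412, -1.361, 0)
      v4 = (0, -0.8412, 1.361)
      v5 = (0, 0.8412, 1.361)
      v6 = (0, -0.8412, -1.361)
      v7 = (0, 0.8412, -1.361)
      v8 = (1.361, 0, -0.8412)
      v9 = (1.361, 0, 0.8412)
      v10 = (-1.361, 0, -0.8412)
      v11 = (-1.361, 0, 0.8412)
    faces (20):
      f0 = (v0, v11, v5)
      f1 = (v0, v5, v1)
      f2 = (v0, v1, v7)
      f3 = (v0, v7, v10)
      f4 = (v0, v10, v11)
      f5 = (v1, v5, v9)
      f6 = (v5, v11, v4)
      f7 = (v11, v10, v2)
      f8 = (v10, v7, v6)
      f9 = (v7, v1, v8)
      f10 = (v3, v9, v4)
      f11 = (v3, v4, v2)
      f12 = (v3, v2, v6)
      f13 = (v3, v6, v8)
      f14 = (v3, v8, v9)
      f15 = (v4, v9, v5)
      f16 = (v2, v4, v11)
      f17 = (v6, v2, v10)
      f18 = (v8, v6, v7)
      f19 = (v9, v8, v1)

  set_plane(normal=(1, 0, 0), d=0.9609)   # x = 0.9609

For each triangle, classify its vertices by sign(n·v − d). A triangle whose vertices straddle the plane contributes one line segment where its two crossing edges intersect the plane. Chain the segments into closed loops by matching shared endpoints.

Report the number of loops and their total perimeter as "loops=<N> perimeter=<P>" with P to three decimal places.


loops=1 perimeter=6.291

Straddling triangles (8 of 20):
  (v1,v5,v9) [--+] → (0.9609, 0.247292, 0.994008)–(0.9609, 1.04759, 0.193712)  len=1.1318
  (v7,v1,v8) [--+] → (0.9609, 1.04759, -0.193712)–(0.9609, 0.247292, -0.994008)  len=1.1318
  (v3,v9,v4) [-+-] → (0.9609, -1.04759, 0.193712)–(0.9609, -0.247292, 0.994008)  len=1.1318
  (v3,v6,v8) [--+] → (0.9609, -0.247292, -0.994008)–(0.9609, -1.04759, -0.193712)  len=1.1318
  (v3,v8,v9) [-++] → (0.9609, -1.04759, -0.193712)–(0.9609, -1.04759, 0.193712)  len=0.3874
  (v4,v9,v5) [-+-] → (0.9609, -0.247292, 0.994008)–(0.9609, 0.247292, 0.994008)  len=0.4946
  (v8,v6,v7) [+--] → (0.9609, -0.247292, -0.994008)–(0.9609, 0.247292, -0.994008)  len=0.4946
  (v9,v8,v1) [++-] → (0.9609, 1.04759, -0.193712)–(0.9609, 1.04759, 0.193712)  len=0.3874

Chained into 1 loop(s):
  loop 1: 8 segments, perimeter = 6.2912
Total perimeter = 6.291


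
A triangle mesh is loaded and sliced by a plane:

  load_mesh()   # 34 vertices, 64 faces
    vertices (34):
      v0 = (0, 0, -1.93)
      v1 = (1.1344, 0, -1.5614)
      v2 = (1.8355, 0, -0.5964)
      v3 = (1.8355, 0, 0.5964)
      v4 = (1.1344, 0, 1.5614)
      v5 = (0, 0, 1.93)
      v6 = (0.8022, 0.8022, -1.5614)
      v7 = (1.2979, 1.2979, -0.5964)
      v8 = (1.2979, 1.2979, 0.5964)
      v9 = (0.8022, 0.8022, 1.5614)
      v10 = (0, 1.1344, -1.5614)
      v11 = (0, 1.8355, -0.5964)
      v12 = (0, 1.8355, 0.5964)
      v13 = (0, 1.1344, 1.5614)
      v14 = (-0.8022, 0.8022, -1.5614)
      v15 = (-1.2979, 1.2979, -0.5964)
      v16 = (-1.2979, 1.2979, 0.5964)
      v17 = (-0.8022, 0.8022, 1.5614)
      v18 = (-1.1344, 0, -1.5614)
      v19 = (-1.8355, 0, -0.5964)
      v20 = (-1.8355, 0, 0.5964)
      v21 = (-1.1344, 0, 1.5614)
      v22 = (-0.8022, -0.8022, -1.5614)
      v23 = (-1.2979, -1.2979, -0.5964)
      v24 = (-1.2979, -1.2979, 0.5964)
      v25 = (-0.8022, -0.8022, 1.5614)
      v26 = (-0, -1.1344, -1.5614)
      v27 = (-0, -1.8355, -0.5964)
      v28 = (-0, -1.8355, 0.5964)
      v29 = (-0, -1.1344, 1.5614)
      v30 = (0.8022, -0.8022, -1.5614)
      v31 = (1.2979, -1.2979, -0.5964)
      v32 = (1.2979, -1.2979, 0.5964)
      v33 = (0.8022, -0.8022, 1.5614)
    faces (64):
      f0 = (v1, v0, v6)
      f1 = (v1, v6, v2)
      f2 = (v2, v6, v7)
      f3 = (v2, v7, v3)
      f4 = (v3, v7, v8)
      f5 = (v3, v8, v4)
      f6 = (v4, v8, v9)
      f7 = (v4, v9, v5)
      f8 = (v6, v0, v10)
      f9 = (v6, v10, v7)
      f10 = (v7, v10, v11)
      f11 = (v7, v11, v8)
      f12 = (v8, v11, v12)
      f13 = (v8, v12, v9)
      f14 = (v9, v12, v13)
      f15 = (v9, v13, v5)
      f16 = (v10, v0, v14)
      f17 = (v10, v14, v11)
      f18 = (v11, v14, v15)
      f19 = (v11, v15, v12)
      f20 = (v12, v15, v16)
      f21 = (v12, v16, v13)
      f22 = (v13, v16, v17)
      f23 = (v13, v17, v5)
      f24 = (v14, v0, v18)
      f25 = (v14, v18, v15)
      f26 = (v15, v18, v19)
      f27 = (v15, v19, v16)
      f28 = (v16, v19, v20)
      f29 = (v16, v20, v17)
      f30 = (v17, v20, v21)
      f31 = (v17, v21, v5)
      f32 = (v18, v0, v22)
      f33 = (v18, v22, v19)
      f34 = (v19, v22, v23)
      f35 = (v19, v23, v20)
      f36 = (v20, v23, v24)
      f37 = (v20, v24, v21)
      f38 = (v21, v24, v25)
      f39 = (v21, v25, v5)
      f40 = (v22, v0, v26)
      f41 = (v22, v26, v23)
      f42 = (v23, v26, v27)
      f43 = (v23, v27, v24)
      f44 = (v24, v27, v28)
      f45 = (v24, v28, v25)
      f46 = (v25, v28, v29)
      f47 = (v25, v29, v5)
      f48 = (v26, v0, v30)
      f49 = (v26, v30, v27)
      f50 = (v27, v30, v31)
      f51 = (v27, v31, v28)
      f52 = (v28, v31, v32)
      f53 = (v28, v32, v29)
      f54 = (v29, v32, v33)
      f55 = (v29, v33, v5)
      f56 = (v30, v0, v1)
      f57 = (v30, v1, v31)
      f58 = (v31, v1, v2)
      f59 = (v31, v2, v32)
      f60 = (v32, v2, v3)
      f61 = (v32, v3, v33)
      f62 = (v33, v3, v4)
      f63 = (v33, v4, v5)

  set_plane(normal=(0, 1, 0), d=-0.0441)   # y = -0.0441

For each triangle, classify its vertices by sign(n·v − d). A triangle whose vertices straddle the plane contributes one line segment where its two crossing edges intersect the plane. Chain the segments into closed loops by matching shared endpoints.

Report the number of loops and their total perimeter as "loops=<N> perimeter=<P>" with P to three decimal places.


loops=1 perimeter=11.844

Straddling triangles (20 of 64):
  (v18,v0,v22) [++-] → (-0.0441, -0.0441, -1.90974)–(-1.11614, -0.0441, -1.5614)  len=1.1272
  (v18,v22,v19) [+-+] → (-1.11614, -0.0441, -1.5614)–(-1.7787, -0.0441, -0.64945)  len=1.1272
  (v19,v22,v23) [+--] → (-1.7787, -0.0441, -0.64945)–(-1.81723, -0.0441, -0.5964)  len=0.0656
  (v19,v23,v20) [+-+] → (-1.81723, -0.0441, -0.5964)–(-1.81723, -0.0441, 0.555871)  len=1.1523
  (v20,v23,v24) [+--] → (-1.81723, -0.0441, 0.555871)–(-1.81723, -0.0441, 0.5964)  len=0.0405
  (v20,v24,v21) [+-+] → (-1.81723, -0.0441, 0.5964)–(-1.13996, -0.0441, 1.52861)  len=1.1523
  (v21,v24,v25) [+--] → (-1.13996, -0.0441, 1.52861)–(-1.11614, -0.0441, 1.5614)  len=0.0405
  (v21,v25,v5) [+-+] → (-1.11614, -0.0441, 1.5614)–(-0.0441, -0.0441, 1.90974)  len=1.1272
  (v22,v0,v26) [-+-] → (-0.0441, -0.0441, -1.90974)–(0, -0.0441, -1.91567)  len=0.0445
  (v25,v29,v5) [--+] → (0, -0.0441, 1.91567)–(-0.0441, -0.0441, 1.90974)  len=0.0445
  (v26,v0,v30) [-+-] → (0, -0.0441, -1.91567)–(0.0441, -0.0441, -1.90974)  len=0.0445
  (v29,v33,v5) [--+] → (0.0441, -0.0441, 1.90974)–(0, -0.0441, 1.91567)  len=0.0445
  (v30,v0,v1) [-++] → (0.0441, -0.0441, -1.90974)–(1.11614, -0.0441, -1.5614)  len=1.1272
  (v30,v1,v31) [-+-] → (1.11614, -0.0441, -1.5614)–(1.13996, -0.0441, -1.52861)  len=0.0405
  (v31,v1,v2) [-++] → (1.13996, -0.0441, -1.52861)–(1.81723, -0.0441, -0.5964)  len=1.1523
  (v31,v2,v32) [-+-] → (1.81723, -0.0441, -0.5964)–(1.81723, -0.0441, -0.555871)  len=0.0405
  (v32,v2,v3) [-++] → (1.81723, -0.0441, -0.555871)–(1.81723, -0.0441, 0.5964)  len=1.1523
  (v32,v3,v33) [-+-] → (1.81723, -0.0441, 0.5964)–(1.7787, -0.0441, 0.64945)  len=0.0656
  (v33,v3,v4) [-++] → (1.7787, -0.0441, 0.64945)–(1.11614, -0.0441, 1.5614)  len=1.1272
  (v33,v4,v5) [-++] → (1.11614, -0.0441, 1.5614)–(0.0441, -0.0441, 1.90974)  len=1.1272

Chained into 1 loop(s):
  loop 1: 20 segments, perimeter = 11.8436
Total perimeter = 11.844


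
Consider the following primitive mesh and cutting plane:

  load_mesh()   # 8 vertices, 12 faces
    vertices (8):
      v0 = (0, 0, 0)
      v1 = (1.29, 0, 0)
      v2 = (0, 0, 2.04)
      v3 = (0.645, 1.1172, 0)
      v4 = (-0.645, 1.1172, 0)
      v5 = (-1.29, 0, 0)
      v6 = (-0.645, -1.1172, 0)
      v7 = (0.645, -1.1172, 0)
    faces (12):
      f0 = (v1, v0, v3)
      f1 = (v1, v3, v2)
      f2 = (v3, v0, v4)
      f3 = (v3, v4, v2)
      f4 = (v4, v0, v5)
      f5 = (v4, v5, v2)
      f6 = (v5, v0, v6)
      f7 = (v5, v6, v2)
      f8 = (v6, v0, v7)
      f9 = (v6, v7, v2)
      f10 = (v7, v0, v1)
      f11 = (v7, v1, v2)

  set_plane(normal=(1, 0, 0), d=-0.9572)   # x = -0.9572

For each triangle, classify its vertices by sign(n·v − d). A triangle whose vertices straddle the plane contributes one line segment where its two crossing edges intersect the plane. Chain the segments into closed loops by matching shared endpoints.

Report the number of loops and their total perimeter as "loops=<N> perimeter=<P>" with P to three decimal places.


Straddling triangles (4 of 12):
  (v4,v0,v5) [++-] → (-0.9572, 0, 0)–(-0.9572, 0.576441, 0)  len=0.5764
  (v4,v5,v2) [+-+] → (-0.9572, 0.576441, 0)–(-0.9572, 0, 0.526288)  len=0.7806
  (v5,v0,v6) [-++] → (-0.9572, 0, 0)–(-0.9572, -0.576441, 0)  len=0.5764
  (v5,v6,v2) [-++] → (-0.9572, -0.576441, 0)–(-0.9572, 0, 0.526288)  len=0.7806

Chained into 1 loop(s):
  loop 1: 4 segments, perimeter = 2.7140
Total perimeter = 2.714

loops=1 perimeter=2.714


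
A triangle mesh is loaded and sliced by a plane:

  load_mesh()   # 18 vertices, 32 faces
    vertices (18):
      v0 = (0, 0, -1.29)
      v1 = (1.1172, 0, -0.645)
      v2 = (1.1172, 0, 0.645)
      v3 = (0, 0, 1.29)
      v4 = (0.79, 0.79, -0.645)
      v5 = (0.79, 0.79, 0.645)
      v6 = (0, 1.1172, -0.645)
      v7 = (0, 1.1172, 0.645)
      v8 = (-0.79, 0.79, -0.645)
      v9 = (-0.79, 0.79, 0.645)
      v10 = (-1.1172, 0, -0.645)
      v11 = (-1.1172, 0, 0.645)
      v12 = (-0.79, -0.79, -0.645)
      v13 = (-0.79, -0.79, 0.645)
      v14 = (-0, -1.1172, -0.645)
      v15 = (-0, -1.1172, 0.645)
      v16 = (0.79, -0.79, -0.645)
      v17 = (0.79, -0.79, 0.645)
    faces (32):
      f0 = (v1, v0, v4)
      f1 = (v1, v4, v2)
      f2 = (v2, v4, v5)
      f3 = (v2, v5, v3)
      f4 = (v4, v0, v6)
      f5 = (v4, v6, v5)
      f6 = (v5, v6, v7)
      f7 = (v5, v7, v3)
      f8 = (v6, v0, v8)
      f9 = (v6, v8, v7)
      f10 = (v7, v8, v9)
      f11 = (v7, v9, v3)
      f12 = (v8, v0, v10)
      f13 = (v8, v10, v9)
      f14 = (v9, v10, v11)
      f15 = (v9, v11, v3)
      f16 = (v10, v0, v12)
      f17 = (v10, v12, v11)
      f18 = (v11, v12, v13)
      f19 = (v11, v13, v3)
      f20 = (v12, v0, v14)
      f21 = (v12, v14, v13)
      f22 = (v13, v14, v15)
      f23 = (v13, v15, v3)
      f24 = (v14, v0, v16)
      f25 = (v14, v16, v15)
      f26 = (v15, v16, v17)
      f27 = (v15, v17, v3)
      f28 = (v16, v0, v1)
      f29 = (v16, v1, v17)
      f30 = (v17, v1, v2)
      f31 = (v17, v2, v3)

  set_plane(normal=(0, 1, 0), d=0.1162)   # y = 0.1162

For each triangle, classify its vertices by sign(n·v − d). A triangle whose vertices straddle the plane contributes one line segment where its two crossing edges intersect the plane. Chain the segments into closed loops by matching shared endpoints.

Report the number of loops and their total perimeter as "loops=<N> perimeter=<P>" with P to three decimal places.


Straddling triangles (12 of 32):
  (v1,v0,v4) [--+] → (0.1162, 0.1162, -1.19513)–(1.06907, 0.1162, -0.645)  len=1.1003
  (v1,v4,v2) [-+-] → (1.06907, 0.1162, -0.645)–(1.06907, 0.1162, 0.455256)  len=1.1003
  (v2,v4,v5) [-++] → (1.06907, 0.1162, 0.455256)–(1.06907, 0.1162, 0.645)  len=0.1897
  (v2,v5,v3) [-+-] → (1.06907, 0.1162, 0.645)–(0.1162, 0.1162, 1.19513)  len=1.1003
  (v4,v0,v6) [+-+] → (0.1162, 0.1162, -1.19513)–(0, 0.1162, -1.22291)  len=0.1195
  (v5,v7,v3) [++-] → (0, 0.1162, 1.22291)–(0.1162, 0.1162, 1.19513)  len=0.1195
  (v6,v0,v8) [+-+] → (0, 0.1162, -1.22291)–(-0.1162, 0.1162, -1.19513)  len=0.1195
  (v7,v9,v3) [++-] → (-0.1162, 0.1162, 1.19513)–(0, 0.1162, 1.22291)  len=0.1195
  (v8,v0,v10) [+--] → (-0.1162, 0.1162, -1.19513)–(-1.06907, 0.1162, -0.645)  len=1.1003
  (v8,v10,v9) [+-+] → (-1.06907, 0.1162, -0.645)–(-1.06907, 0.1162, -0.455256)  len=0.1897
  (v9,v10,v11) [+--] → (-1.06907, 0.1162, -0.455256)–(-1.06907, 0.1162, 0.645)  len=1.1003
  (v9,v11,v3) [+--] → (-1.06907, 0.1162, 0.645)–(-0.1162, 0.1162, 1.19513)  len=1.1003

Chained into 1 loop(s):
  loop 1: 12 segments, perimeter = 7.4590
Total perimeter = 7.459

loops=1 perimeter=7.459


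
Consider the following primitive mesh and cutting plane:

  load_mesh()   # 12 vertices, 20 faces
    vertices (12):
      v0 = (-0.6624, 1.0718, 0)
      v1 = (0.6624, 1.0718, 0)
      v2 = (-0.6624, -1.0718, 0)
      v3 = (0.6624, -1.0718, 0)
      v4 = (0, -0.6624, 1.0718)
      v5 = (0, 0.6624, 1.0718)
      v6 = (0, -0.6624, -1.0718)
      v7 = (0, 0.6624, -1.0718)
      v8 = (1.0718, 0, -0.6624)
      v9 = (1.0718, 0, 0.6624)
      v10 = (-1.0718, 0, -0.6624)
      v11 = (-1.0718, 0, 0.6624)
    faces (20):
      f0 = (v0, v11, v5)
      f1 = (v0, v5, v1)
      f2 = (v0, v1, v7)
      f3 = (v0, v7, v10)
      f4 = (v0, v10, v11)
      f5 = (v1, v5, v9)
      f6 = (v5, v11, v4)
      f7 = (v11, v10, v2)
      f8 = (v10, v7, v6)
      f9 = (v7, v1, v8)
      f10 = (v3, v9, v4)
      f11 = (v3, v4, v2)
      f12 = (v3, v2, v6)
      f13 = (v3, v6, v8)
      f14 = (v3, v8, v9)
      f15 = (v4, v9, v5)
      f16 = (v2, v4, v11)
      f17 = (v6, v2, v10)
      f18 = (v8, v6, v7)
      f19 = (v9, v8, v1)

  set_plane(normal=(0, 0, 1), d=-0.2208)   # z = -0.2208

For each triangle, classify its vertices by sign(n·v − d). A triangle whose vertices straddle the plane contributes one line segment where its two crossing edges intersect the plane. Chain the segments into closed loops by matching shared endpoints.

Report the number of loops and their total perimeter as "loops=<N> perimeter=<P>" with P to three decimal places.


loops=1 perimeter=6.707

Straddling triangles (10 of 20):
  (v0,v1,v7) [++-] → (0.52594, 0.98746, -0.2208)–(-0.52594, 0.98746, -0.2208)  len=1.0519
  (v0,v7,v10) [+--] → (-0.52594, 0.98746, -0.2208)–(-0.798867, 0.714533, -0.2208)  len=0.3860
  (v0,v10,v11) [+-+] → (-0.798867, 0.714533, -0.2208)–(-1.0718, 0, -0.2208)  len=0.7649
  (v11,v10,v2) [+-+] → (-1.0718, 0, -0.2208)–(-0.798867, -0.714533, -0.2208)  len=0.7649
  (v7,v1,v8) [-+-] → (0.52594, 0.98746, -0.2208)–(0.798867, 0.714533, -0.2208)  len=0.3860
  (v3,v2,v6) [++-] → (-0.52594, -0.98746, -0.2208)–(0.52594, -0.98746, -0.2208)  len=1.0519
  (v3,v6,v8) [+--] → (0.52594, -0.98746, -0.2208)–(0.798867, -0.714533, -0.2208)  len=0.3860
  (v3,v8,v9) [+-+] → (0.798867, -0.714533, -0.2208)–(1.0718, 0, -0.2208)  len=0.7649
  (v6,v2,v10) [-+-] → (-0.52594, -0.98746, -0.2208)–(-0.798867, -0.714533, -0.2208)  len=0.3860
  (v9,v8,v1) [+-+] → (1.0718, 0, -0.2208)–(0.798867, 0.714533, -0.2208)  len=0.7649

Chained into 1 loop(s):
  loop 1: 10 segments, perimeter = 6.7072
Total perimeter = 6.707
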